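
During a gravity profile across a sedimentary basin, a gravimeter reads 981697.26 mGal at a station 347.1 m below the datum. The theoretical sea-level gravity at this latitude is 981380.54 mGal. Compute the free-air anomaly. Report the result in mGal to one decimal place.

Free-air correction = 0.3086 × -347.1 = -107.12 mGal
Free-air anomaly = 981697.26 − 981380.54 + (-107.12) = 209.60 mGal

209.6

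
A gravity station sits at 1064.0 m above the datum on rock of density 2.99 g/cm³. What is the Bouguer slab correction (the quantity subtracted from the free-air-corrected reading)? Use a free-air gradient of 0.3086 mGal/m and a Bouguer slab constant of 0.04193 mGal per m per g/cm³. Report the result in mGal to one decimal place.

133.4

Bouguer slab correction = 0.04193 × 2.99 × 1064.0 = 133.4 mGal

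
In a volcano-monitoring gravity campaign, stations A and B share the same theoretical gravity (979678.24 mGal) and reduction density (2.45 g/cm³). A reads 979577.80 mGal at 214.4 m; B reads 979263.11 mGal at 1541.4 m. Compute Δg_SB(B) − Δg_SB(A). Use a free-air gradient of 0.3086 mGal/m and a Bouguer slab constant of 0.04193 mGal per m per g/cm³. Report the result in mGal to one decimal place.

-41.5

Δg_SB(A) = 979577.80 − 979678.24 + 0.3086×214.4 − 0.04193×2.45×214.4 = -56.30 mGal
Δg_SB(B) = 979263.11 − 979678.24 + 0.3086×1541.4 − 0.04193×2.45×1541.4 = -97.80 mGal
Difference = -97.80 − (-56.30) = -41.50 mGal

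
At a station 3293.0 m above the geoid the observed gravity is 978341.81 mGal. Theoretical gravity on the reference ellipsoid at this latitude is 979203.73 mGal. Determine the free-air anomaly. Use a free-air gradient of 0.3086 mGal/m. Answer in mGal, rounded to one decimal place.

154.3

Free-air correction = 0.3086 × 3293.0 = 1016.22 mGal
Free-air anomaly = 978341.81 − 979203.73 + (1016.22) = 154.30 mGal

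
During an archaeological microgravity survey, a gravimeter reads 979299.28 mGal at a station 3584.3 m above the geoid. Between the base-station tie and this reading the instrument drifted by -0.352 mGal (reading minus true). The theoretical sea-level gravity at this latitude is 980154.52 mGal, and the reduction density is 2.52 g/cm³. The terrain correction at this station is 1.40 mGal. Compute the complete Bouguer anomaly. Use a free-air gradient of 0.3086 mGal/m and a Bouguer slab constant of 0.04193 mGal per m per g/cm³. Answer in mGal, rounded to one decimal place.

Drift-corrected reading = 979299.28 − (-0.352) = 979299.632 mGal
Free-air correction = 0.3086 × 3584.3 = 1106.11 mGal
Free-air anomaly = 979299.632 − 980154.52 + (1106.11) = 251.222 mGal
Bouguer slab correction = 0.04193 × 2.52 × 3584.3 = 378.73 mGal
Simple Bouguer anomaly = 251.222 − (378.73) = -127.508 mGal
Complete Bouguer anomaly = -127.508 + 1.40 = -126.108 mGal

-126.1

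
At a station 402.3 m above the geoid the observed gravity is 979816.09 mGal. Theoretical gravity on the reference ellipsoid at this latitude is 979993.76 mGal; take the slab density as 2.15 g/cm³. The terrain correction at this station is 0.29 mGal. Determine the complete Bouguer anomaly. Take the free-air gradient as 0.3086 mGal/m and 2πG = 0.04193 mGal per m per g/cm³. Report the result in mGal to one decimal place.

-89.5

Free-air correction = 0.3086 × 402.3 = 124.15 mGal
Free-air anomaly = 979816.09 − 979993.76 + (124.15) = -53.52 mGal
Bouguer slab correction = 0.04193 × 2.15 × 402.3 = 36.27 mGal
Simple Bouguer anomaly = -53.52 − (36.27) = -89.79 mGal
Complete Bouguer anomaly = -89.79 + 0.29 = -89.50 mGal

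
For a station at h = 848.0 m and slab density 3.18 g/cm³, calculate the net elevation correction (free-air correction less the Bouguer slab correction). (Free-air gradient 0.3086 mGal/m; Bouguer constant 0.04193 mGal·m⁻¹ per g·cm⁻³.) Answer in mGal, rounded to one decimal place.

Combined gradient = 0.3086 − 0.04193 × 3.18 = 0.1752626 mGal/m
Combined elevation correction = 0.1752626 × 848.0 = 148.6 mGal

148.6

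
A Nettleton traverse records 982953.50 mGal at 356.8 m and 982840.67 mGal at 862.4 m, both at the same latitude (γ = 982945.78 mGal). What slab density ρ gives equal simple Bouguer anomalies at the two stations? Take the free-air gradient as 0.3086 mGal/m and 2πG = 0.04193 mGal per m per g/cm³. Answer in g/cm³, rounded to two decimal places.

2.04

Δg_obs = 982840.67 − 982953.50 = -112.83 mGal over Δh = 862.4 − 356.8 = 505.6 m
Equal Bouguer anomalies ⇒ Δg_obs + (0.3086 − 0.04193ρ)·Δh = 0
0.3086 − 0.04193ρ = −Δg_obs/Δh = 0.22316
ρ = (0.3086 − 0.22316) / 0.04193 = 2.04 g/cm³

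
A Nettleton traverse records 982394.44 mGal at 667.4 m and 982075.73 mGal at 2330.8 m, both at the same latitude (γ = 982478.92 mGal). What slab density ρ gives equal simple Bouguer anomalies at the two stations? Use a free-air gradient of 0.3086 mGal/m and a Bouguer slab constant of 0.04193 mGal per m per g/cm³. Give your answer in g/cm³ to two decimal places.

Δg_obs = 982075.73 − 982394.44 = -318.71 mGal over Δh = 2330.8 − 667.4 = 1663.4 m
Equal Bouguer anomalies ⇒ Δg_obs + (0.3086 − 0.04193ρ)·Δh = 0
0.3086 − 0.04193ρ = −Δg_obs/Δh = 0.19160
ρ = (0.3086 − 0.19160) / 0.04193 = 2.79 g/cm³

2.79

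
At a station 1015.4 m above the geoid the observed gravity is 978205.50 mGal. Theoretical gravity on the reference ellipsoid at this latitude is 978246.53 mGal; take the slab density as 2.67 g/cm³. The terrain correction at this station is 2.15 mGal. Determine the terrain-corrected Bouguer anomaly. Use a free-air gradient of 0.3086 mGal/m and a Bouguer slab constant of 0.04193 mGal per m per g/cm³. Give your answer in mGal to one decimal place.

Free-air correction = 0.3086 × 1015.4 = 313.35 mGal
Free-air anomaly = 978205.50 − 978246.53 + (313.35) = 272.32 mGal
Bouguer slab correction = 0.04193 × 2.67 × 1015.4 = 113.68 mGal
Simple Bouguer anomaly = 272.32 − (113.68) = 158.64 mGal
Complete Bouguer anomaly = 158.64 + 2.15 = 160.79 mGal

160.8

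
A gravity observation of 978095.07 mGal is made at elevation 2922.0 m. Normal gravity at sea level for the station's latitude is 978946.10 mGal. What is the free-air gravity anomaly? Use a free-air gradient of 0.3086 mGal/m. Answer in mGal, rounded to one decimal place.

50.7

Free-air correction = 0.3086 × 2922.0 = 901.73 mGal
Free-air anomaly = 978095.07 − 978946.10 + (901.73) = 50.70 mGal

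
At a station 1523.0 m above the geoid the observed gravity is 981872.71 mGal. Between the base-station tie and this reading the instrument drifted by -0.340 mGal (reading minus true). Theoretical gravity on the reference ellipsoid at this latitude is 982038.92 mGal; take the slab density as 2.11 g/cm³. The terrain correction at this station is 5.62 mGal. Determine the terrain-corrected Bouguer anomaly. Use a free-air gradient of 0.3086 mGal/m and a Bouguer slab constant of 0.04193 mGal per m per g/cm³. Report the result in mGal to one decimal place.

175.0

Drift-corrected reading = 981872.71 − (-0.340) = 981873.050 mGal
Free-air correction = 0.3086 × 1523.0 = 470.00 mGal
Free-air anomaly = 981873.050 − 982038.92 + (470.00) = 304.130 mGal
Bouguer slab correction = 0.04193 × 2.11 × 1523.0 = 134.74 mGal
Simple Bouguer anomaly = 304.130 − (134.74) = 169.390 mGal
Complete Bouguer anomaly = 169.390 + 5.62 = 175.010 mGal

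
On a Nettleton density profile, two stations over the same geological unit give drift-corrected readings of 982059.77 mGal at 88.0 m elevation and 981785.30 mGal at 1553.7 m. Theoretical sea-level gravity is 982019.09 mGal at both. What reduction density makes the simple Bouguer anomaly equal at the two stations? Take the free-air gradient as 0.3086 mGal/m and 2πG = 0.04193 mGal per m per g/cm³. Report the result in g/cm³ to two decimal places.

Δg_obs = 981785.30 − 982059.77 = -274.47 mGal over Δh = 1553.7 − 88.0 = 1465.7 m
Equal Bouguer anomalies ⇒ Δg_obs + (0.3086 − 0.04193ρ)·Δh = 0
0.3086 − 0.04193ρ = −Δg_obs/Δh = 0.18726
ρ = (0.3086 − 0.18726) / 0.04193 = 2.89 g/cm³

2.89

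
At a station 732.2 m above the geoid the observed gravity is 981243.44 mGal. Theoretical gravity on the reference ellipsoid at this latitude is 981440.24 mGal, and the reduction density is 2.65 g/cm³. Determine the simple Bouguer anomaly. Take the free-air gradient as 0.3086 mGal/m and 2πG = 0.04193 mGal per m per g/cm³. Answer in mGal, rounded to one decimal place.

-52.2

Free-air correction = 0.3086 × 732.2 = 225.96 mGal
Free-air anomaly = 981243.44 − 981440.24 + (225.96) = 29.16 mGal
Bouguer slab correction = 0.04193 × 2.65 × 732.2 = 81.36 mGal
Simple Bouguer anomaly = 29.16 − (81.36) = -52.20 mGal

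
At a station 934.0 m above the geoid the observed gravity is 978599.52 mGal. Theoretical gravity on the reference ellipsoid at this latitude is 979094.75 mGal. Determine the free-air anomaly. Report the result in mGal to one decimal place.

Free-air correction = 0.3086 × 934.0 = 288.23 mGal
Free-air anomaly = 978599.52 − 979094.75 + (288.23) = -207.00 mGal

-207.0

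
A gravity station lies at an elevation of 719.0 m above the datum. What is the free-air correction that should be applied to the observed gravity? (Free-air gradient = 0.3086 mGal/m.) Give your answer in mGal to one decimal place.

Free-air correction = 0.3086 × 719.0 = 221.9 mGal

221.9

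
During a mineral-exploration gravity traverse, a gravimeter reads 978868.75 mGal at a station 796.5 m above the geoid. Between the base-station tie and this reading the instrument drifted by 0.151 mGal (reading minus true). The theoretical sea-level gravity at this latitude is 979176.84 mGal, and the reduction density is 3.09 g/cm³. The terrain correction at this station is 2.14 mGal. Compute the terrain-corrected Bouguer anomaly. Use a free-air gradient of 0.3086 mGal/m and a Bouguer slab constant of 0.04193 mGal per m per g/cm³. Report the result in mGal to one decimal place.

Drift-corrected reading = 978868.75 − (0.151) = 978868.599 mGal
Free-air correction = 0.3086 × 796.5 = 245.80 mGal
Free-air anomaly = 978868.599 − 979176.84 + (245.80) = -62.441 mGal
Bouguer slab correction = 0.04193 × 3.09 × 796.5 = 103.20 mGal
Simple Bouguer anomaly = -62.441 − (103.20) = -165.641 mGal
Complete Bouguer anomaly = -165.641 + 2.14 = -163.501 mGal

-163.5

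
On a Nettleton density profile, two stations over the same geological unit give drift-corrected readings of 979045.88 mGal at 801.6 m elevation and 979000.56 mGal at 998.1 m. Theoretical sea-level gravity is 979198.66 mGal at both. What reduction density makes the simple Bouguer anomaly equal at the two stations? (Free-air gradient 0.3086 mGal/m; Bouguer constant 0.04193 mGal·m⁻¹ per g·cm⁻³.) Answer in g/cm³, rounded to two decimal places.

1.86

Δg_obs = 979000.56 − 979045.88 = -45.32 mGal over Δh = 998.1 − 801.6 = 196.5 m
Equal Bouguer anomalies ⇒ Δg_obs + (0.3086 − 0.04193ρ)·Δh = 0
0.3086 − 0.04193ρ = −Δg_obs/Δh = 0.23064
ρ = (0.3086 − 0.23064) / 0.04193 = 1.86 g/cm³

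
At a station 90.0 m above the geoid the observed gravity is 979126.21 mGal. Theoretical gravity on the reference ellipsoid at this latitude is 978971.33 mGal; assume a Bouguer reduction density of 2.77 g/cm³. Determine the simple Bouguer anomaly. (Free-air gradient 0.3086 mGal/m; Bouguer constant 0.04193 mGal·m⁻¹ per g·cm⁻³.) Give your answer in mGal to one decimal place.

Free-air correction = 0.3086 × 90.0 = 27.77 mGal
Free-air anomaly = 979126.21 − 978971.33 + (27.77) = 182.65 mGal
Bouguer slab correction = 0.04193 × 2.77 × 90.0 = 10.45 mGal
Simple Bouguer anomaly = 182.65 − (10.45) = 172.20 mGal

172.2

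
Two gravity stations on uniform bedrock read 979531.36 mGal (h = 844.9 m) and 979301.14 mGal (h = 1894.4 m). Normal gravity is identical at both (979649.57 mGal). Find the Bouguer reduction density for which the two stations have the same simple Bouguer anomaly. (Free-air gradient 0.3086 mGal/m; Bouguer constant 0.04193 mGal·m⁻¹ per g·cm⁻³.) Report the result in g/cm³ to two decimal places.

Δg_obs = 979301.14 − 979531.36 = -230.22 mGal over Δh = 1894.4 − 844.9 = 1049.5 m
Equal Bouguer anomalies ⇒ Δg_obs + (0.3086 − 0.04193ρ)·Δh = 0
0.3086 − 0.04193ρ = −Δg_obs/Δh = 0.21936
ρ = (0.3086 − 0.21936) / 0.04193 = 2.13 g/cm³

2.13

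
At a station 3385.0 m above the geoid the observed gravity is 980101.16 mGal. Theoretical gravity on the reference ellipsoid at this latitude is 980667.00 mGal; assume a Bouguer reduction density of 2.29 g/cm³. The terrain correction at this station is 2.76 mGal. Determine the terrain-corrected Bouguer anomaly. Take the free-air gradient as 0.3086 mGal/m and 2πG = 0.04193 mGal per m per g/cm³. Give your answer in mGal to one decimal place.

156.5

Free-air correction = 0.3086 × 3385.0 = 1044.61 mGal
Free-air anomaly = 980101.16 − 980667.00 + (1044.61) = 478.77 mGal
Bouguer slab correction = 0.04193 × 2.29 × 3385.0 = 325.03 mGal
Simple Bouguer anomaly = 478.77 − (325.03) = 153.74 mGal
Complete Bouguer anomaly = 153.74 + 2.76 = 156.50 mGal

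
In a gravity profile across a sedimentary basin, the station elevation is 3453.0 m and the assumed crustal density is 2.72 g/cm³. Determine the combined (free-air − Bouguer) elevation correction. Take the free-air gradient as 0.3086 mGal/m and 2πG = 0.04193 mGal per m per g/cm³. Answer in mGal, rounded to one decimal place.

Combined gradient = 0.3086 − 0.04193 × 2.72 = 0.1945504 mGal/m
Combined elevation correction = 0.1945504 × 3453.0 = 671.8 mGal

671.8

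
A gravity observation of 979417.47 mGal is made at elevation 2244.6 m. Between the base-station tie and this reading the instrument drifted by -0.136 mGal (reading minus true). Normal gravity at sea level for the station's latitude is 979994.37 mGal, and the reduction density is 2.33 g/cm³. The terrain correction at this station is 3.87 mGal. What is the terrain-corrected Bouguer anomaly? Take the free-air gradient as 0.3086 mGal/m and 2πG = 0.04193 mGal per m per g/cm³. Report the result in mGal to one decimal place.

Drift-corrected reading = 979417.47 − (-0.136) = 979417.606 mGal
Free-air correction = 0.3086 × 2244.6 = 692.68 mGal
Free-air anomaly = 979417.606 − 979994.37 + (692.68) = 115.916 mGal
Bouguer slab correction = 0.04193 × 2.33 × 2244.6 = 219.29 mGal
Simple Bouguer anomaly = 115.916 − (219.29) = -103.374 mGal
Complete Bouguer anomaly = -103.374 + 3.87 = -99.504 mGal

-99.5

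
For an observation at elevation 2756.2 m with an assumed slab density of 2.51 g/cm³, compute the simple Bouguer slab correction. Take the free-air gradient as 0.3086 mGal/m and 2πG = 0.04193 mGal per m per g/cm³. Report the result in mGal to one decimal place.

Bouguer slab correction = 0.04193 × 2.51 × 2756.2 = 290.1 mGal

290.1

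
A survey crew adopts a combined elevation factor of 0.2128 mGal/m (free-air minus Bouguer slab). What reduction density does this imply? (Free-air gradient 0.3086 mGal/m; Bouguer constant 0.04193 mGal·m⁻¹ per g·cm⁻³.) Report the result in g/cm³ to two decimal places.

2.28

0.2128 = 0.3086 − 0.04193 × ρ
ρ = (0.3086 − 0.2128) / 0.04193 = 2.28 g/cm³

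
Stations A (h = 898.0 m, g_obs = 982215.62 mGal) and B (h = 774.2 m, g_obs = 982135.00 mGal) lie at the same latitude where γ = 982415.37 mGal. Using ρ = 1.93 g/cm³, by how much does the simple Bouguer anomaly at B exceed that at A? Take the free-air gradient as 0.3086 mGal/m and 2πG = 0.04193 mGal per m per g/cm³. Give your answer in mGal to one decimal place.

Δg_SB(A) = 982215.62 − 982415.37 + 0.3086×898.0 − 0.04193×1.93×898.0 = 4.70 mGal
Δg_SB(B) = 982135.00 − 982415.37 + 0.3086×774.2 − 0.04193×1.93×774.2 = -104.10 mGal
Difference = -104.10 − (4.70) = -108.80 mGal

-108.8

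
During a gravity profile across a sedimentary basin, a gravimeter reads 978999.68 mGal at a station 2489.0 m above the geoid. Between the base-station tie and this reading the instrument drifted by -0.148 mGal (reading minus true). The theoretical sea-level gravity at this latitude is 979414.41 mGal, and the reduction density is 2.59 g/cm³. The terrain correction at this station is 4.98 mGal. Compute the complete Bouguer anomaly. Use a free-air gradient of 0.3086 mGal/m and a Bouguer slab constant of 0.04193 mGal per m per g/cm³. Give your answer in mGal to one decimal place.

Drift-corrected reading = 978999.68 − (-0.148) = 978999.828 mGal
Free-air correction = 0.3086 × 2489.0 = 768.11 mGal
Free-air anomaly = 978999.828 − 979414.41 + (768.11) = 353.528 mGal
Bouguer slab correction = 0.04193 × 2.59 × 2489.0 = 270.30 mGal
Simple Bouguer anomaly = 353.528 − (270.30) = 83.228 mGal
Complete Bouguer anomaly = 83.228 + 4.98 = 88.208 mGal

88.2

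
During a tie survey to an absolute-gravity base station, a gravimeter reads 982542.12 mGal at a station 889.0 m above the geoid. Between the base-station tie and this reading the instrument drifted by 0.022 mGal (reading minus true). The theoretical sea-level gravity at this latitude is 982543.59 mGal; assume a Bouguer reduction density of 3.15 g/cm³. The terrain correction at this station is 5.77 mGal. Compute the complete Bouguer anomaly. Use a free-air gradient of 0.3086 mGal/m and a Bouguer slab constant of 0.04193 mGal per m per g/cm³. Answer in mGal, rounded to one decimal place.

Drift-corrected reading = 982542.12 − (0.022) = 982542.098 mGal
Free-air correction = 0.3086 × 889.0 = 274.35 mGal
Free-air anomaly = 982542.098 − 982543.59 + (274.35) = 272.858 mGal
Bouguer slab correction = 0.04193 × 3.15 × 889.0 = 117.42 mGal
Simple Bouguer anomaly = 272.858 − (117.42) = 155.438 mGal
Complete Bouguer anomaly = 155.438 + 5.77 = 161.208 mGal

161.2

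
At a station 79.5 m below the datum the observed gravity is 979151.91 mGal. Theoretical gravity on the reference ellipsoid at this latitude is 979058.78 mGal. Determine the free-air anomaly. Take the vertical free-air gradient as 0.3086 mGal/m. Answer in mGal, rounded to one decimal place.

68.6

Free-air correction = 0.3086 × -79.5 = -24.53 mGal
Free-air anomaly = 979151.91 − 979058.78 + (-24.53) = 68.60 mGal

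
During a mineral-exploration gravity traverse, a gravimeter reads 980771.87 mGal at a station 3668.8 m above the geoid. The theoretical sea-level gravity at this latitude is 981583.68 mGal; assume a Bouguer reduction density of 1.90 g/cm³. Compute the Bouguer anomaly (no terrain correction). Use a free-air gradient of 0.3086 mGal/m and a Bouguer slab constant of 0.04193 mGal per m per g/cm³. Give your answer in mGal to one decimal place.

Free-air correction = 0.3086 × 3668.8 = 1132.19 mGal
Free-air anomaly = 980771.87 − 981583.68 + (1132.19) = 320.38 mGal
Bouguer slab correction = 0.04193 × 1.90 × 3668.8 = 292.28 mGal
Simple Bouguer anomaly = 320.38 − (292.28) = 28.10 mGal

28.1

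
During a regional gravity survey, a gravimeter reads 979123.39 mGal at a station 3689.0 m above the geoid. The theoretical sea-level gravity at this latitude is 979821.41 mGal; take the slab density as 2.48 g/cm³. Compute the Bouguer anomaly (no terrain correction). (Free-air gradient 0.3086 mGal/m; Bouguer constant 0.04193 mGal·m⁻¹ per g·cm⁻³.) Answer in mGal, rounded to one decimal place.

Free-air correction = 0.3086 × 3689.0 = 1138.43 mGal
Free-air anomaly = 979123.39 − 979821.41 + (1138.43) = 440.41 mGal
Bouguer slab correction = 0.04193 × 2.48 × 3689.0 = 383.61 mGal
Simple Bouguer anomaly = 440.41 − (383.61) = 56.80 mGal

56.8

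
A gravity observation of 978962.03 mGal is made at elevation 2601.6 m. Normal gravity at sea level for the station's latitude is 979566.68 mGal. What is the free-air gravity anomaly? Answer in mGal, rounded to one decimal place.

198.2

Free-air correction = 0.3086 × 2601.6 = 802.85 mGal
Free-air anomaly = 978962.03 − 979566.68 + (802.85) = 198.20 mGal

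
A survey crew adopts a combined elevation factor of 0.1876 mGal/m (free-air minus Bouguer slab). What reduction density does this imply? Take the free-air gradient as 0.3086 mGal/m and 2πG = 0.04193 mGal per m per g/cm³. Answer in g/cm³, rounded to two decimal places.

2.89

0.1876 = 0.3086 − 0.04193 × ρ
ρ = (0.3086 − 0.1876) / 0.04193 = 2.89 g/cm³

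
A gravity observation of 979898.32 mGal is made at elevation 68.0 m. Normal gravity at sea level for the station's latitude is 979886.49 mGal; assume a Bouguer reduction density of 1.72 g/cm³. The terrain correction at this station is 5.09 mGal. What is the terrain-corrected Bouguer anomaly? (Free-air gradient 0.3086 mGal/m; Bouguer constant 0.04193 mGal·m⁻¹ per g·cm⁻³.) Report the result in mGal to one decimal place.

33.0

Free-air correction = 0.3086 × 68.0 = 20.98 mGal
Free-air anomaly = 979898.32 − 979886.49 + (20.98) = 32.81 mGal
Bouguer slab correction = 0.04193 × 1.72 × 68.0 = 4.90 mGal
Simple Bouguer anomaly = 32.81 − (4.90) = 27.91 mGal
Complete Bouguer anomaly = 27.91 + 5.09 = 33.00 mGal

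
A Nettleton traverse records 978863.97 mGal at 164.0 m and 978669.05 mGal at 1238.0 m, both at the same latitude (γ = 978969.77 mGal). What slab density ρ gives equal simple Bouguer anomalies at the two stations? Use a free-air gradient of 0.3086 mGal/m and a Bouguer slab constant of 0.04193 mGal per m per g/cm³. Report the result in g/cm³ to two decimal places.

Δg_obs = 978669.05 − 978863.97 = -194.92 mGal over Δh = 1238.0 − 164.0 = 1074.0 m
Equal Bouguer anomalies ⇒ Δg_obs + (0.3086 − 0.04193ρ)·Δh = 0
0.3086 − 0.04193ρ = −Δg_obs/Δh = 0.18149
ρ = (0.3086 − 0.18149) / 0.04193 = 3.03 g/cm³

3.03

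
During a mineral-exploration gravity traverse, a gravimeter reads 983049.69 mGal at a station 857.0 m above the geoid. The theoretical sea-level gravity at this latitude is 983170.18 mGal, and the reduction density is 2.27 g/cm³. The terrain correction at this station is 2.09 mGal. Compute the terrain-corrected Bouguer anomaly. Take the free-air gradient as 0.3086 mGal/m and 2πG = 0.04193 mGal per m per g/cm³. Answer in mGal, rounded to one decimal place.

64.5

Free-air correction = 0.3086 × 857.0 = 264.47 mGal
Free-air anomaly = 983049.69 − 983170.18 + (264.47) = 143.98 mGal
Bouguer slab correction = 0.04193 × 2.27 × 857.0 = 81.57 mGal
Simple Bouguer anomaly = 143.98 − (81.57) = 62.41 mGal
Complete Bouguer anomaly = 62.41 + 2.09 = 64.50 mGal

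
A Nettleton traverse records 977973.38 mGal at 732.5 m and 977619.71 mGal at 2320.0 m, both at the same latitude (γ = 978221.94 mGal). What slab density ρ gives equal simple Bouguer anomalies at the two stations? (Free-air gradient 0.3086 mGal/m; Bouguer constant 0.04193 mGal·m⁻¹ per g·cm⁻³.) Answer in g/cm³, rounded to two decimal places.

2.05

Δg_obs = 977619.71 − 977973.38 = -353.67 mGal over Δh = 2320.0 − 732.5 = 1587.5 m
Equal Bouguer anomalies ⇒ Δg_obs + (0.3086 − 0.04193ρ)·Δh = 0
0.3086 − 0.04193ρ = −Δg_obs/Δh = 0.22278
ρ = (0.3086 − 0.22278) / 0.04193 = 2.05 g/cm³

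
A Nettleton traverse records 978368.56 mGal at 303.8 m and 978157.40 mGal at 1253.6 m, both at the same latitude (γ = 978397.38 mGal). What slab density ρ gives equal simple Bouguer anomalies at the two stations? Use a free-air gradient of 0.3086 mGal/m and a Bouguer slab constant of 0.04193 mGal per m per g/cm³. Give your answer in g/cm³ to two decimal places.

2.06

Δg_obs = 978157.40 − 978368.56 = -211.16 mGal over Δh = 1253.6 − 303.8 = 949.8 m
Equal Bouguer anomalies ⇒ Δg_obs + (0.3086 − 0.04193ρ)·Δh = 0
0.3086 − 0.04193ρ = −Δg_obs/Δh = 0.22232
ρ = (0.3086 − 0.22232) / 0.04193 = 2.06 g/cm³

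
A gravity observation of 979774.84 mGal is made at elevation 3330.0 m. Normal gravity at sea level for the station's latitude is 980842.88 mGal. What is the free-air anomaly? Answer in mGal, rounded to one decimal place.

Free-air correction = 0.3086 × 3330.0 = 1027.64 mGal
Free-air anomaly = 979774.84 − 980842.88 + (1027.64) = -40.40 mGal

-40.4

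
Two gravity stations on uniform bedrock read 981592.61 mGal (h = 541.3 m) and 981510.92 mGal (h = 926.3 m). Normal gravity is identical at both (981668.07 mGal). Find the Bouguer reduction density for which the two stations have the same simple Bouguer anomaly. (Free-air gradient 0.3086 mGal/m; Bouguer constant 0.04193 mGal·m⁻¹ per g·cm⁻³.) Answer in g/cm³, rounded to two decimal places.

2.30

Δg_obs = 981510.92 − 981592.61 = -81.69 mGal over Δh = 926.3 − 541.3 = 385.0 m
Equal Bouguer anomalies ⇒ Δg_obs + (0.3086 − 0.04193ρ)·Δh = 0
0.3086 − 0.04193ρ = −Δg_obs/Δh = 0.21218
ρ = (0.3086 − 0.21218) / 0.04193 = 2.30 g/cm³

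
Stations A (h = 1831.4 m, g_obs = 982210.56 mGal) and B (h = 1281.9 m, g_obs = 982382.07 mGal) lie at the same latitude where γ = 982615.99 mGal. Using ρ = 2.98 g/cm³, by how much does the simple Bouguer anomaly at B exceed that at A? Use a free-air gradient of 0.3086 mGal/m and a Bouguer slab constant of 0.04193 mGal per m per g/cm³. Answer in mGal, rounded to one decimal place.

70.6

Δg_SB(A) = 982210.56 − 982615.99 + 0.3086×1831.4 − 0.04193×2.98×1831.4 = -69.10 mGal
Δg_SB(B) = 982382.07 − 982615.99 + 0.3086×1281.9 − 0.04193×2.98×1281.9 = 1.50 mGal
Difference = 1.50 − (-69.10) = 70.60 mGal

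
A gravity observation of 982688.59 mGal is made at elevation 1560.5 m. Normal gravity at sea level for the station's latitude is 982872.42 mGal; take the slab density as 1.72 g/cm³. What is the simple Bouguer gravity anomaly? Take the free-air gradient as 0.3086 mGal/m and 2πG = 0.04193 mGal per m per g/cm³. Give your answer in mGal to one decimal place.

Free-air correction = 0.3086 × 1560.5 = 481.57 mGal
Free-air anomaly = 982688.59 − 982872.42 + (481.57) = 297.74 mGal
Bouguer slab correction = 0.04193 × 1.72 × 1560.5 = 112.54 mGal
Simple Bouguer anomaly = 297.74 − (112.54) = 185.20 mGal

185.2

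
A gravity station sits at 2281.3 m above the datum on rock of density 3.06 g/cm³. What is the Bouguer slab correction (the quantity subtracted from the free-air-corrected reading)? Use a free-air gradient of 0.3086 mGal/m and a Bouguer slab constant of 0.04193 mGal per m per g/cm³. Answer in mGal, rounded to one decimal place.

Bouguer slab correction = 0.04193 × 3.06 × 2281.3 = 292.7 mGal

292.7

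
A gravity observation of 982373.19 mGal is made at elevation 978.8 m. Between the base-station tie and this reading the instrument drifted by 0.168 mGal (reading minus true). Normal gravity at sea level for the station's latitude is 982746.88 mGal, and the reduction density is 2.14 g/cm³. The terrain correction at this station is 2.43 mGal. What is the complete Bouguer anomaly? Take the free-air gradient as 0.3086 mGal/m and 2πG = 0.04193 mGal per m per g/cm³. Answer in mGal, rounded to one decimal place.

Drift-corrected reading = 982373.19 − (0.168) = 982373.022 mGal
Free-air correction = 0.3086 × 978.8 = 302.06 mGal
Free-air anomaly = 982373.022 − 982746.88 + (302.06) = -71.798 mGal
Bouguer slab correction = 0.04193 × 2.14 × 978.8 = 87.83 mGal
Simple Bouguer anomaly = -71.798 − (87.83) = -159.628 mGal
Complete Bouguer anomaly = -159.628 + 2.43 = -157.198 mGal

-157.2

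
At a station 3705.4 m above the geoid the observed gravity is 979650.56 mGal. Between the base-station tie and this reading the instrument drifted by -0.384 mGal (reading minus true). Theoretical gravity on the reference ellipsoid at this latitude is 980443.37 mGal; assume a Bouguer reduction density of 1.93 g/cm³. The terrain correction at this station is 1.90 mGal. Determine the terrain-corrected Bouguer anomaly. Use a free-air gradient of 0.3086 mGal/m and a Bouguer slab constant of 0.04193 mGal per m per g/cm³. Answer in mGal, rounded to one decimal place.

Drift-corrected reading = 979650.56 − (-0.384) = 979650.944 mGal
Free-air correction = 0.3086 × 3705.4 = 1143.49 mGal
Free-air anomaly = 979650.944 − 980443.37 + (1143.49) = 351.064 mGal
Bouguer slab correction = 0.04193 × 1.93 × 3705.4 = 299.86 mGal
Simple Bouguer anomaly = 351.064 − (299.86) = 51.204 mGal
Complete Bouguer anomaly = 51.204 + 1.90 = 53.104 mGal

53.1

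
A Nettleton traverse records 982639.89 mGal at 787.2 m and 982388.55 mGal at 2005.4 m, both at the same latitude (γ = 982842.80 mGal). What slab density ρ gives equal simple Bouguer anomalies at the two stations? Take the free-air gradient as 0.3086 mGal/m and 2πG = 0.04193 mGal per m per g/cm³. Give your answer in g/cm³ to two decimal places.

2.44

Δg_obs = 982388.55 − 982639.89 = -251.34 mGal over Δh = 2005.4 − 787.2 = 1218.2 m
Equal Bouguer anomalies ⇒ Δg_obs + (0.3086 − 0.04193ρ)·Δh = 0
0.3086 − 0.04193ρ = −Δg_obs/Δh = 0.20632
ρ = (0.3086 − 0.20632) / 0.04193 = 2.44 g/cm³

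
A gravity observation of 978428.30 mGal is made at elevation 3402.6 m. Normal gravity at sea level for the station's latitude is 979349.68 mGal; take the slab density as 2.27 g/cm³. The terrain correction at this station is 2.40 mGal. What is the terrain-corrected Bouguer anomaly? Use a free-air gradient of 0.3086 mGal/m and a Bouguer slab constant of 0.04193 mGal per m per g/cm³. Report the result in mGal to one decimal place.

-192.8

Free-air correction = 0.3086 × 3402.6 = 1050.04 mGal
Free-air anomaly = 978428.30 − 979349.68 + (1050.04) = 128.66 mGal
Bouguer slab correction = 0.04193 × 2.27 × 3402.6 = 323.86 mGal
Simple Bouguer anomaly = 128.66 − (323.86) = -195.20 mGal
Complete Bouguer anomaly = -195.20 + 2.40 = -192.80 mGal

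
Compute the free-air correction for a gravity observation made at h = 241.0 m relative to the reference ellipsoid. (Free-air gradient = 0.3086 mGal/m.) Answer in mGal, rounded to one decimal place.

74.4

Free-air correction = 0.3086 × 241.0 = 74.4 mGal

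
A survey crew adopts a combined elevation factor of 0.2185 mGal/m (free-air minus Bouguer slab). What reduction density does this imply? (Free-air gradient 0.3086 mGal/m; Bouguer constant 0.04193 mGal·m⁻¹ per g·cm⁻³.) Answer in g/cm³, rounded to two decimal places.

0.2185 = 0.3086 − 0.04193 × ρ
ρ = (0.3086 − 0.2185) / 0.04193 = 2.15 g/cm³

2.15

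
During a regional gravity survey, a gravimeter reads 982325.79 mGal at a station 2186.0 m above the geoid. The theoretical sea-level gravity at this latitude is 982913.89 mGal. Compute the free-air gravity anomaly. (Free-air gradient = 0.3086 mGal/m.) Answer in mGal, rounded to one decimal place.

86.5

Free-air correction = 0.3086 × 2186.0 = 674.60 mGal
Free-air anomaly = 982325.79 − 982913.89 + (674.60) = 86.50 mGal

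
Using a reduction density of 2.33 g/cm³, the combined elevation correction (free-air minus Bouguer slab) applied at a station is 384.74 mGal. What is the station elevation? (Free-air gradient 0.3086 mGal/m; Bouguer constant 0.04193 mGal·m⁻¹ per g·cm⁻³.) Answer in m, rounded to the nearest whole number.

Combined gradient = 0.3086 − 0.04193 × 2.33 = 0.2109031 mGal/m
h = 384.74 / 0.2109031 = 1824.25 m

1824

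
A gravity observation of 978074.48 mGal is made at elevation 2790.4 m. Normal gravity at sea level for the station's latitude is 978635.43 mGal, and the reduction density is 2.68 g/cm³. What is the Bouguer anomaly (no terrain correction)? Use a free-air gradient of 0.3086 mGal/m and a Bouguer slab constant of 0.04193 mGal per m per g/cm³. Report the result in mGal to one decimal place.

Free-air correction = 0.3086 × 2790.4 = 861.12 mGal
Free-air anomaly = 978074.48 − 978635.43 + (861.12) = 300.17 mGal
Bouguer slab correction = 0.04193 × 2.68 × 2790.4 = 313.56 mGal
Simple Bouguer anomaly = 300.17 − (313.56) = -13.39 mGal

-13.4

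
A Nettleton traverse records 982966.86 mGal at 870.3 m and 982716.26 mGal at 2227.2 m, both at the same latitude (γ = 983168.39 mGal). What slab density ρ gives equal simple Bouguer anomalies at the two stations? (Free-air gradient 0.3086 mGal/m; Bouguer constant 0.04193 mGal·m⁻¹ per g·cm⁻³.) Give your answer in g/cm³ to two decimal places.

2.96

Δg_obs = 982716.26 − 982966.86 = -250.60 mGal over Δh = 2227.2 − 870.3 = 1356.9 m
Equal Bouguer anomalies ⇒ Δg_obs + (0.3086 − 0.04193ρ)·Δh = 0
0.3086 − 0.04193ρ = −Δg_obs/Δh = 0.18469
ρ = (0.3086 − 0.18469) / 0.04193 = 2.96 g/cm³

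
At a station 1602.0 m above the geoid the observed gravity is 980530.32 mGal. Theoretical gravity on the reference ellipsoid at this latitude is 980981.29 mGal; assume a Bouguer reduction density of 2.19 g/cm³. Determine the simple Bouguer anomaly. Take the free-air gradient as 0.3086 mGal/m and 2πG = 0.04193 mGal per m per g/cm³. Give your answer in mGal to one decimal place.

Free-air correction = 0.3086 × 1602.0 = 494.38 mGal
Free-air anomaly = 980530.32 − 980981.29 + (494.38) = 43.41 mGal
Bouguer slab correction = 0.04193 × 2.19 × 1602.0 = 147.11 mGal
Simple Bouguer anomaly = 43.41 − (147.11) = -103.70 mGal

-103.7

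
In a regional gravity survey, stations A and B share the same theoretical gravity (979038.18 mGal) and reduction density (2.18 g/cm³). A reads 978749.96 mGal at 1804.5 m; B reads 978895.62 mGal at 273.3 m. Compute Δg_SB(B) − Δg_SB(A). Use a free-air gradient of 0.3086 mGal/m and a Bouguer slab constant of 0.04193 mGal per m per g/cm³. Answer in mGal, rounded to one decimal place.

-186.9

Δg_SB(A) = 978749.96 − 979038.18 + 0.3086×1804.5 − 0.04193×2.18×1804.5 = 103.70 mGal
Δg_SB(B) = 978895.62 − 979038.18 + 0.3086×273.3 − 0.04193×2.18×273.3 = -83.20 mGal
Difference = -83.20 − (103.70) = -186.90 mGal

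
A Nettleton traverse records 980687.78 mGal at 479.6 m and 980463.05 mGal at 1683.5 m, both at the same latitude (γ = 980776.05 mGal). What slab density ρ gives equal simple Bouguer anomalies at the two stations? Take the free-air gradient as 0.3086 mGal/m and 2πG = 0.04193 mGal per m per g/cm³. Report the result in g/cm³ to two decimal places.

Δg_obs = 980463.05 − 980687.78 = -224.73 mGal over Δh = 1683.5 − 479.6 = 1203.9 m
Equal Bouguer anomalies ⇒ Δg_obs + (0.3086 − 0.04193ρ)·Δh = 0
0.3086 − 0.04193ρ = −Δg_obs/Δh = 0.18667
ρ = (0.3086 − 0.18667) / 0.04193 = 2.91 g/cm³

2.91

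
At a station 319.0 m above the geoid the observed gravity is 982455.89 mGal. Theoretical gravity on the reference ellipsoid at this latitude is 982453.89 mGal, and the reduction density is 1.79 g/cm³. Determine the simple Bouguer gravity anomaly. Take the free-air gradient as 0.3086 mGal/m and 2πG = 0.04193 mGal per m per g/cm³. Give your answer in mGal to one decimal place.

Free-air correction = 0.3086 × 319.0 = 98.44 mGal
Free-air anomaly = 982455.89 − 982453.89 + (98.44) = 100.44 mGal
Bouguer slab correction = 0.04193 × 1.79 × 319.0 = 23.94 mGal
Simple Bouguer anomaly = 100.44 − (23.94) = 76.50 mGal

76.5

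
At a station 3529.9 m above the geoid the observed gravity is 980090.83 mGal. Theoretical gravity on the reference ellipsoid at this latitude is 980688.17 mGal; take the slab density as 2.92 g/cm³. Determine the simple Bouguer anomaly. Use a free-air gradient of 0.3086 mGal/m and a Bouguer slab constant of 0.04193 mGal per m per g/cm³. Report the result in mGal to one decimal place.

59.8

Free-air correction = 0.3086 × 3529.9 = 1089.33 mGal
Free-air anomaly = 980090.83 − 980688.17 + (1089.33) = 491.99 mGal
Bouguer slab correction = 0.04193 × 2.92 × 3529.9 = 432.19 mGal
Simple Bouguer anomaly = 491.99 − (432.19) = 59.80 mGal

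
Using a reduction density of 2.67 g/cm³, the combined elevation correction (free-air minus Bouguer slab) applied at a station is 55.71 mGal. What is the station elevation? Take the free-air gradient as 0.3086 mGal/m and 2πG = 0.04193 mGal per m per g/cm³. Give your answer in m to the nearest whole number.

Combined gradient = 0.3086 − 0.04193 × 2.67 = 0.1966469 mGal/m
h = 55.71 / 0.1966469 = 283.30 m

283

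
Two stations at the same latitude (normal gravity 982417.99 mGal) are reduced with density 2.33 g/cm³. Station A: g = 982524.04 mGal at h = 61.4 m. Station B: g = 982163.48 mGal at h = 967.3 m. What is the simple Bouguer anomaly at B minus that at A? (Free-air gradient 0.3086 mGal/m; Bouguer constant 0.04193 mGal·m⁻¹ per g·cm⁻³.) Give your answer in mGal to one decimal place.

Δg_SB(A) = 982524.04 − 982417.99 + 0.3086×61.4 − 0.04193×2.33×61.4 = 119.00 mGal
Δg_SB(B) = 982163.48 − 982417.99 + 0.3086×967.3 − 0.04193×2.33×967.3 = -50.50 mGal
Difference = -50.50 − (119.00) = -169.50 mGal

-169.5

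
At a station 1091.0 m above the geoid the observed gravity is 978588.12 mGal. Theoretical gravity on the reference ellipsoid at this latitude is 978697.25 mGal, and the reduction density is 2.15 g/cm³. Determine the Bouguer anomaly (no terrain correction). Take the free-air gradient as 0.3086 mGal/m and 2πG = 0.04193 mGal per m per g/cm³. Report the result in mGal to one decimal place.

129.2

Free-air correction = 0.3086 × 1091.0 = 336.68 mGal
Free-air anomaly = 978588.12 − 978697.25 + (336.68) = 227.55 mGal
Bouguer slab correction = 0.04193 × 2.15 × 1091.0 = 98.35 mGal
Simple Bouguer anomaly = 227.55 − (98.35) = 129.20 mGal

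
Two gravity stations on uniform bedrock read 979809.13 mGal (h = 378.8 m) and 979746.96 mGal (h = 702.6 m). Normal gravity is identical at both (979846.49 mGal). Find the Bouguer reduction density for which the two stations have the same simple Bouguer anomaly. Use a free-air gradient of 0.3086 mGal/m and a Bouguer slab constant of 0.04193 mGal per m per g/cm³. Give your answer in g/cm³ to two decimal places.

2.78

Δg_obs = 979746.96 − 979809.13 = -62.17 mGal over Δh = 702.6 − 378.8 = 323.8 m
Equal Bouguer anomalies ⇒ Δg_obs + (0.3086 − 0.04193ρ)·Δh = 0
0.3086 − 0.04193ρ = −Δg_obs/Δh = 0.19200
ρ = (0.3086 − 0.19200) / 0.04193 = 2.78 g/cm³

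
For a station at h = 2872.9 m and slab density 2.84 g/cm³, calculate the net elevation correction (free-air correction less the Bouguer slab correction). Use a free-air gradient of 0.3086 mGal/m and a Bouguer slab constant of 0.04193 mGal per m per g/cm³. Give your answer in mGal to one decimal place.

544.5

Combined gradient = 0.3086 − 0.04193 × 2.84 = 0.1895188 mGal/m
Combined elevation correction = 0.1895188 × 2872.9 = 544.5 mGal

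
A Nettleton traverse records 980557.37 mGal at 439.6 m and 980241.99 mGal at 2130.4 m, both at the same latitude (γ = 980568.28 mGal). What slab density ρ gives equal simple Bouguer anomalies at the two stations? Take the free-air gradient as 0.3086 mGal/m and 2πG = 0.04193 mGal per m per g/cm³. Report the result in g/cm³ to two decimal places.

Δg_obs = 980241.99 − 980557.37 = -315.38 mGal over Δh = 2130.4 − 439.6 = 1690.8 m
Equal Bouguer anomalies ⇒ Δg_obs + (0.3086 − 0.04193ρ)·Δh = 0
0.3086 − 0.04193ρ = −Δg_obs/Δh = 0.18653
ρ = (0.3086 − 0.18653) / 0.04193 = 2.91 g/cm³

2.91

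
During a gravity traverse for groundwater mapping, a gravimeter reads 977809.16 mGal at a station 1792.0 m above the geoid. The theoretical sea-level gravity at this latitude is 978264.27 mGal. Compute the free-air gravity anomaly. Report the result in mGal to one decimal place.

Free-air correction = 0.3086 × 1792.0 = 553.01 mGal
Free-air anomaly = 977809.16 − 978264.27 + (553.01) = 97.90 mGal

97.9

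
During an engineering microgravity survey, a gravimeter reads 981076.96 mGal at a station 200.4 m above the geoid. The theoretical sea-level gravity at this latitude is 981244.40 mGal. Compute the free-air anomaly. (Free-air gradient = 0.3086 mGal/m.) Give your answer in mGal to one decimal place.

-105.6

Free-air correction = 0.3086 × 200.4 = 61.84 mGal
Free-air anomaly = 981076.96 − 981244.40 + (61.84) = -105.60 mGal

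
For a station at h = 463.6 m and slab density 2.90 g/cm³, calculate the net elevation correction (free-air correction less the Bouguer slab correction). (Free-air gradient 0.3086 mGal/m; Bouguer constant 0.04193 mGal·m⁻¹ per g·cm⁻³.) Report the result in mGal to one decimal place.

Combined gradient = 0.3086 − 0.04193 × 2.90 = 0.1870030 mGal/m
Combined elevation correction = 0.1870030 × 463.6 = 86.7 mGal

86.7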